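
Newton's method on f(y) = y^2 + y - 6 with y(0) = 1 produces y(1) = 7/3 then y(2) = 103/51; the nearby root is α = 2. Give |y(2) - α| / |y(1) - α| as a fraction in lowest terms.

y(1) - α = 7/3 - 2 = 1/3, so |y(1) - α| = 1/3.
y(2) - α = 103/51 - 2 = 1/51, so |y(2) - α| = 1/51.
Ratio = (1/51) / (1/3) = 1/17.

1/17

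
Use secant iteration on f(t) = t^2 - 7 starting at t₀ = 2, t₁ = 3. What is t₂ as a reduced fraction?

f(2) = -3, f(3) = 2. t₂ = 3 - 2·(3 - 2)/(2 - (-3)) = 13/5.

13/5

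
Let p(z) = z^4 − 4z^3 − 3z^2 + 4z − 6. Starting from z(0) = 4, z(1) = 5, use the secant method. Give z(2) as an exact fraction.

p(4) = −38, p(5) = 64. z(2) = 5 − 64·(5 − 4)/(64 − (−38)) = 223/51.

223/51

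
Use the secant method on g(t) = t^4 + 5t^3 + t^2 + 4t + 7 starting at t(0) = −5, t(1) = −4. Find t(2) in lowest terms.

g(−5) = 12, g(−4) = −57. t(2) = (−4) − (−57)·((−4) − (−5))/((−57) − 12) = −111/23.

−111/23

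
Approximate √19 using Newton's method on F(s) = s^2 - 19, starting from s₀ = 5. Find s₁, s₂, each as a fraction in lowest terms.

F'(s) = 2s.
F(5) = 6, F'(5) = 10, so s₁ = 5 - 6/10 = 22/5.
F(22/5) = 9/25, F'(22/5) = 44/5, so s₂ = (22/5) - (9/25)/(44/5) = 959/220.

s₁ = 22/5, s₂ = 959/220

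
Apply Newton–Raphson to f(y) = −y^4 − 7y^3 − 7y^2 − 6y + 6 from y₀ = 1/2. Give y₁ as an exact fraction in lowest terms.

31/60

f'(y) = −4y^3 − 21y^2 − 14y − 6.
f(1/2) = 5/16, f'(1/2) = −75/4, so y₁ = (1/2) − (5/16)/(−75/4) = 31/60.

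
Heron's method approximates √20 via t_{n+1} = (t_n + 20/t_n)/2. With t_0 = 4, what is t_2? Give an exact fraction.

t_1 = (4 + 20/4)/2 = 9/2.
t_2 = (9/2 + 20/(9/2))/2 = 161/36.

161/36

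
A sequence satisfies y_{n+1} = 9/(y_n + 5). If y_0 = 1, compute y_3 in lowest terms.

117/83

y_1 = 9/(1 + 5) = 3/2.
y_2 = 9/(3/2 + 5) = 18/13.
y_3 = 9/(18/13 + 5) = 117/83.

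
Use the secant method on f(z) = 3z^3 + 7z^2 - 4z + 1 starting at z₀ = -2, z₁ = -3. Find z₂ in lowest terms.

f(-2) = 13, f(-3) = -5. z₂ = (-3) - (-5)·((-3) - (-2))/((-5) - 13) = -49/18.

-49/18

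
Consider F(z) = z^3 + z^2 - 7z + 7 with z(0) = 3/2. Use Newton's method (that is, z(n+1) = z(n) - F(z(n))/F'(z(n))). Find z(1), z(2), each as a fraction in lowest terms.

z(1) = 8/11, z(2) = 7589/5269

F'(z) = 3z^2 + 2z - 7.
F(3/2) = 17/8, F'(3/2) = 11/4, so z(1) = (3/2) - (17/8)/(11/4) = 8/11.
F(8/11) = 3757/1331, F'(8/11) = -479/121, so z(2) = (8/11) - (3757/1331)/(-479/121) = 7589/5269.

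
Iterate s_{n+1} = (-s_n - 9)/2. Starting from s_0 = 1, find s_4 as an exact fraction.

-11/4

s_1 = (-1 - 9)/2 = -5.
s_2 = (-(-5) - 9)/2 = -2.
s_3 = (-(-2) - 9)/2 = -7/2.
s_4 = (-(-7/2) - 9)/2 = -11/4.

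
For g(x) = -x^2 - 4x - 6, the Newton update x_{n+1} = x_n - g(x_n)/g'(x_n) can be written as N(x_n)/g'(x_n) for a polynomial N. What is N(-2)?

2

g'(x) = -2x - 4.
N(x) = x·g'(x) - g(x) = x·(-2x - 4) - (-x^2 - 4x - 6) = -x^2 + 6.
N(-2) = 2.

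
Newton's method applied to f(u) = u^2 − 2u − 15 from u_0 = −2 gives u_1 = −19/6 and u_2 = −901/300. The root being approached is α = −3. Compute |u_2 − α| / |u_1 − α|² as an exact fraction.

u_1 − α = −19/6 − (−3) = −19/6 + 3 = −1/6, so |u_1 − α| = 1/6.
u_2 − α = −901/300 − (−3) = −901/300 + 3 = −1/300, so |u_2 − α| = 1/300.
|u_1 − α|² = 1/36.
Ratio = (1/300) / (1/36) = 3/25.

3/25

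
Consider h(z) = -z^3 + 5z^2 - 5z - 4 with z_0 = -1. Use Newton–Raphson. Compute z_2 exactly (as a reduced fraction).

h'(z) = -3z^2 + 10z - 5.
h(-1) = 7, h'(-1) = -18, so z_1 = (-1) - 7/(-18) = -11/18.
h(-11/18) = 6713/5832, h'(-11/18) = -1321/108, so z_2 = (-11/18) - (6713/5832)/(-1321/108) = -18440/35667.

-18440/35667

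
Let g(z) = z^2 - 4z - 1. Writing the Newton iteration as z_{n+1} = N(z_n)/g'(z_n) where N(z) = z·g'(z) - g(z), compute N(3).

10

g'(z) = 2z - 4.
N(z) = z·g'(z) - g(z) = z·(2z - 4) - (z^2 - 4z - 1) = z^2 + 1.
N(3) = 10.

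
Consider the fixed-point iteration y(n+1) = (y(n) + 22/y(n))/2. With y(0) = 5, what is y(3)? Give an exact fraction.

y(1) = (5 + 22/5)/2 = 47/10.
y(2) = (47/10 + 22/(47/10))/2 = 4409/940.
y(3) = (4409/940 + 22/(4409/940))/2 = 38878481/8288920.

38878481/8288920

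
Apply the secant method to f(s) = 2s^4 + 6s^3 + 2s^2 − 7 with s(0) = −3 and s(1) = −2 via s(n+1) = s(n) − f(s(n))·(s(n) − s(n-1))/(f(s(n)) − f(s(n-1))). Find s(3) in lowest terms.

f(−3) = 11, f(−2) = −15. s(2) = (−2) − (−15)·((−2) − (−3))/((−15) − 11) = −67/26.
f(−2) = −15, f(−67/26) = −1873245/228488. s(3) = (−67/26) − (−1873245/228488)·((−67/26) − (−2))/((−1873245/228488) − (−15)) = −22602/6907.

−22602/6907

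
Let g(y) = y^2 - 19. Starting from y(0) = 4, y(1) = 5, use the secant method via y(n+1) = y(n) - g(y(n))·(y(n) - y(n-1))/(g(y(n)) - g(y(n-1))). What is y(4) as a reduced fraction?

1591/365

g(4) = -3, g(5) = 6. y(2) = 5 - 6·(5 - 4)/(6 - (-3)) = 13/3.
g(5) = 6, g(13/3) = -2/9. y(3) = (13/3) - (-2/9)·((13/3) - 5)/((-2/9) - 6) = 61/14.
g(13/3) = -2/9, g(61/14) = -3/196. y(4) = (61/14) - (-3/196)·((61/14) - (13/3))/((-3/196) - (-2/9)) = 1591/365.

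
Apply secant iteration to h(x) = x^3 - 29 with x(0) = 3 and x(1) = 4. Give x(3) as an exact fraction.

157673/51397

h(3) = -2, h(4) = 35. x(2) = 4 - 35·(4 - 3)/(35 - (-2)) = 113/37.
h(4) = 35, h(113/37) = -26040/50653. x(3) = (113/37) - (-26040/50653)·((113/37) - 4)/((-26040/50653) - 35) = 157673/51397.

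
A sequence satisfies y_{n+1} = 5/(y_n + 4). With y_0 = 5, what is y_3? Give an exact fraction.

205/209

y_1 = 5/(5 + 4) = 5/9.
y_2 = 5/(5/9 + 4) = 45/41.
y_3 = 5/(45/41 + 4) = 205/209.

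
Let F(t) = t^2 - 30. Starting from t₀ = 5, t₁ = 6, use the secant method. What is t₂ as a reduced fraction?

60/11

F(5) = -5, F(6) = 6. t₂ = 6 - 6·(6 - 5)/(6 - (-5)) = 60/11.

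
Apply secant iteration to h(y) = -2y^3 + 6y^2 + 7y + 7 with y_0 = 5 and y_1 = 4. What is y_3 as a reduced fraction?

h(5) = -58, h(4) = 3. y_2 = 4 - 3·(4 - 5)/(3 - (-58)) = 247/61.
h(4) = 3, h(247/61) = 213324/226981. y_3 = (247/61) - (213324/226981)·((247/61) - 4)/((213324/226981) - 3) = 634655/155873.

634655/155873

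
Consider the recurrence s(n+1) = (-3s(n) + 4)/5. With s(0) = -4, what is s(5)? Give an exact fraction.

s(1) = (-3·(-4) + 4)/5 = 16/5.
s(2) = (-3·(16/5) + 4)/5 = -28/25.
s(3) = (-3·(-28/25) + 4)/5 = 184/125.
s(4) = (-3·(184/125) + 4)/5 = -52/625.
s(5) = (-3·(-52/625) + 4)/5 = 2656/3125.

2656/3125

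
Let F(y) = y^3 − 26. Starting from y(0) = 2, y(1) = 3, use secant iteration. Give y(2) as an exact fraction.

F(2) = −18, F(3) = 1. y(2) = 3 − 1·(3 − 2)/(1 − (−18)) = 56/19.

56/19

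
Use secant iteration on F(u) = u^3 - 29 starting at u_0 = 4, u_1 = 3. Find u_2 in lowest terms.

113/37

F(4) = 35, F(3) = -2. u_2 = 3 - (-2)·(3 - 4)/((-2) - 35) = 113/37.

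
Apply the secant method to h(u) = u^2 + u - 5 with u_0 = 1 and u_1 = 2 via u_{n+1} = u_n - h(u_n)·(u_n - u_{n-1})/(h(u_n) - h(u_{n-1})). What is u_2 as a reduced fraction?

7/4

h(1) = -3, h(2) = 1. u_2 = 2 - 1·(2 - 1)/(1 - (-3)) = 7/4.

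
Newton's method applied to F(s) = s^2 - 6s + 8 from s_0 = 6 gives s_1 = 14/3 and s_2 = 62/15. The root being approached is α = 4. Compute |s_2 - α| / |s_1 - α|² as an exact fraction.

3/10

s_1 - α = 14/3 - 4 = 2/3, so |s_1 - α| = 2/3.
s_2 - α = 62/15 - 4 = 2/15, so |s_2 - α| = 2/15.
|s_1 - α|² = 4/9.
Ratio = (2/15) / (4/9) = 3/10.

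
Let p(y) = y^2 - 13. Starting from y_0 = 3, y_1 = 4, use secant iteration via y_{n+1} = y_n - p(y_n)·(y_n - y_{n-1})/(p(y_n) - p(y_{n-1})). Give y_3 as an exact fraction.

191/53

p(3) = -4, p(4) = 3. y_2 = 4 - 3·(4 - 3)/(3 - (-4)) = 25/7.
p(4) = 3, p(25/7) = -12/49. y_3 = (25/7) - (-12/49)·((25/7) - 4)/((-12/49) - 3) = 191/53.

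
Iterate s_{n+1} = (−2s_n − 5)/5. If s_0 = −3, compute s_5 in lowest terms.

s_1 = (−2·(−3) − 5)/5 = 1/5.
s_2 = (−2·(1/5) − 5)/5 = −27/25.
s_3 = (−2·(−27/25) − 5)/5 = −71/125.
s_4 = (−2·(−71/125) − 5)/5 = −483/625.
s_5 = (−2·(−483/625) − 5)/5 = −2159/3125.

−2159/3125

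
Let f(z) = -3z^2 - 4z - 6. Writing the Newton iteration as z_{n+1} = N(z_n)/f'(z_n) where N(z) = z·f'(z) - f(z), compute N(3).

f'(z) = -6z - 4.
N(z) = z·f'(z) - f(z) = z·(-6z - 4) - (-3z^2 - 4z - 6) = -3z^2 + 6.
N(3) = -21.

-21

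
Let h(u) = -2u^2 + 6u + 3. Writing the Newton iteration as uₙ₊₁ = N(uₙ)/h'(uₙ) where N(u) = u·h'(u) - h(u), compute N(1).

-5

h'(u) = -4u + 6.
N(u) = u·h'(u) - h(u) = u·(-4u + 6) - (-2u^2 + 6u + 3) = -2u^2 - 3.
N(1) = -5.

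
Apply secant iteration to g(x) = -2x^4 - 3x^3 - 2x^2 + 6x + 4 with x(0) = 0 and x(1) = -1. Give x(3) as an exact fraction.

g(0) = 4, g(-1) = -3. x(2) = (-1) - (-3)·((-1) - 0)/((-3) - 4) = -4/7.
g(-1) = -3, g(-4/7) = 636/2401. x(3) = (-4/7) - (636/2401)·((-4/7) - (-1))/((636/2401) - (-3)) = -528/871.

-528/871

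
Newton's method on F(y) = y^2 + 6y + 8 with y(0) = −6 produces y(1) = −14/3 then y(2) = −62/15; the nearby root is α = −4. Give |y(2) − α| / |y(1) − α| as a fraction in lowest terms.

y(1) − α = −14/3 − (−4) = −14/3 + 4 = −2/3, so |y(1) − α| = 2/3.
y(2) − α = −62/15 − (−4) = −62/15 + 4 = −2/15, so |y(2) − α| = 2/15.
Ratio = (2/15) / (2/3) = 1/5.

1/5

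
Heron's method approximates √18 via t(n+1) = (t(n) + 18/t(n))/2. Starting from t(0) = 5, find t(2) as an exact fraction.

t(1) = (5 + 18/5)/2 = 43/10.
t(2) = (43/10 + 18/(43/10))/2 = 3649/860.

3649/860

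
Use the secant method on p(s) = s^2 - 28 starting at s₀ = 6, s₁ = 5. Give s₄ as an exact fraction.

p(6) = 8, p(5) = -3. s₂ = 5 - (-3)·(5 - 6)/((-3) - 8) = 58/11.
p(5) = -3, p(58/11) = -24/121. s₃ = (58/11) - (-24/121)·((58/11) - 5)/((-24/121) - (-3)) = 598/113.
p(58/11) = -24/121, p(598/113) = 72/12769. s₄ = (598/113) - (72/12769)·((598/113) - (58/11))/((72/12769) - (-24/121)) = 17372/3283.

17372/3283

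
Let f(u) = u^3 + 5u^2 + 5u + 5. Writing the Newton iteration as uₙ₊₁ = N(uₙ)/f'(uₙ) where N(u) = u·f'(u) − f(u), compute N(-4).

f'(u) = 3u^2 + 10u + 5.
N(u) = u·f'(u) − f(u) = u·(3u^2 + 10u + 5) − (u^3 + 5u^2 + 5u + 5) = 2u^3 + 5u^2 − 5.
N(-4) = −53.

−53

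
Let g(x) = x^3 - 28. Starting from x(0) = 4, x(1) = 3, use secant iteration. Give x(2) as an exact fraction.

g(4) = 36, g(3) = -1. x(2) = 3 - (-1)·(3 - 4)/((-1) - 36) = 112/37.

112/37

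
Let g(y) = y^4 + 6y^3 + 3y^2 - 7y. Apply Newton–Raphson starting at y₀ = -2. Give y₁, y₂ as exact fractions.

g'(y) = 4y^3 + 18y^2 + 6y - 7.
g(-2) = -6, g'(-2) = 21, so y₁ = (-2) - (-6)/21 = -12/7.
g(-12/7) = -1860/2401, g'(-12/7) = 5303/343, so y₂ = (-12/7) - (-1860/2401)/(5303/343) = -61776/37121.

y₁ = -12/7, y₂ = -61776/37121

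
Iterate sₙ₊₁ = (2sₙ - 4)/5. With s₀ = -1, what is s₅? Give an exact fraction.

-4156/3125

s₁ = (2·(-1) - 4)/5 = -6/5.
s₂ = (2·(-6/5) - 4)/5 = -32/25.
s₃ = (2·(-32/25) - 4)/5 = -164/125.
s₄ = (2·(-164/125) - 4)/5 = -828/625.
s₅ = (2·(-828/625) - 4)/5 = -4156/3125.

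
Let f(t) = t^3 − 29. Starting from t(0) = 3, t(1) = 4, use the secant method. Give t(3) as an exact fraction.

157673/51397

f(3) = −2, f(4) = 35. t(2) = 4 − 35·(4 − 3)/(35 − (−2)) = 113/37.
f(4) = 35, f(113/37) = −26040/50653. t(3) = (113/37) − (−26040/50653)·((113/37) − 4)/((−26040/50653) − 35) = 157673/51397.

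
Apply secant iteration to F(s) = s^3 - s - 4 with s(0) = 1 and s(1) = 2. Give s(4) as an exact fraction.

F(1) = -4, F(2) = 2. s(2) = 2 - 2·(2 - 1)/(2 - (-4)) = 5/3.
F(2) = 2, F(5/3) = -28/27. s(3) = (5/3) - (-28/27)·((5/3) - 2)/((-28/27) - 2) = 73/41.
F(5/3) = -28/27, F(73/41) = -9380/68921. s(4) = (73/41) - (-9380/68921)·((73/41) - (5/3))/((-9380/68921) - (-28/27)) = 53819/29938.

53819/29938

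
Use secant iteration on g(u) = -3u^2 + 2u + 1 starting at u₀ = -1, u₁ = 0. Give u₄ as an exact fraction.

-20/61

g(-1) = -4, g(0) = 1. u₂ = 0 - 1·(0 - (-1))/(1 - (-4)) = -1/5.
g(0) = 1, g(-1/5) = 12/25. u₃ = (-1/5) - (12/25)·((-1/5) - 0)/((12/25) - 1) = -5/13.
g(-1/5) = 12/25, g(-5/13) = -36/169. u₄ = (-5/13) - (-36/169)·((-5/13) - (-1/5))/((-36/169) - (12/25)) = -20/61.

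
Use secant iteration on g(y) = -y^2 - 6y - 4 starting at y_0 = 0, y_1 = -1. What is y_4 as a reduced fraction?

g(0) = -4, g(-1) = 1. y_2 = (-1) - 1·((-1) - 0)/(1 - (-4)) = -4/5.
g(-1) = 1, g(-4/5) = 4/25. y_3 = (-4/5) - (4/25)·((-4/5) - (-1))/((4/25) - 1) = -16/21.
g(-4/5) = 4/25, g(-16/21) = -4/441. y_4 = (-16/21) - (-4/441)·((-16/21) - (-4/5))/((-4/441) - (4/25)) = -178/233.

-178/233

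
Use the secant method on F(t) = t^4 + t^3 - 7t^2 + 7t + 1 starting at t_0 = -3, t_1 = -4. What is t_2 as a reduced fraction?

-275/82

F(-3) = -29, F(-4) = 53. t_2 = (-4) - 53·((-4) - (-3))/(53 - (-29)) = -275/82.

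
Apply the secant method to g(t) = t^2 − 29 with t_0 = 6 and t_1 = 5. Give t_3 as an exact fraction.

307/57

g(6) = 7, g(5) = −4. t_2 = 5 − (−4)·(5 − 6)/((−4) − 7) = 59/11.
g(5) = −4, g(59/11) = −28/121. t_3 = (59/11) − (−28/121)·((59/11) − 5)/((−28/121) − (−4)) = 307/57.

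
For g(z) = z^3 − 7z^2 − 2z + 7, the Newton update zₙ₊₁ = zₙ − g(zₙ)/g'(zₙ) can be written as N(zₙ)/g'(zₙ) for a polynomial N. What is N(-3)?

−124

g'(z) = 3z^2 − 14z − 2.
N(z) = z·g'(z) − g(z) = z·(3z^2 − 14z − 2) − (z^3 − 7z^2 − 2z + 7) = 2z^3 − 7z^2 − 7.
N(-3) = −124.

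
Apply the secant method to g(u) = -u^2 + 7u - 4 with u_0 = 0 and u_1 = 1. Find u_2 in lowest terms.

g(0) = -4, g(1) = 2. u_2 = 1 - 2·(1 - 0)/(2 - (-4)) = 2/3.

2/3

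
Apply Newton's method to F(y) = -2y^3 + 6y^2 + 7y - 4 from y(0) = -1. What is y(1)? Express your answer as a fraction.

F'(y) = -6y^2 + 12y + 7.
F(-1) = -3, F'(-1) = -11, so y(1) = (-1) - (-3)/(-11) = -14/11.

-14/11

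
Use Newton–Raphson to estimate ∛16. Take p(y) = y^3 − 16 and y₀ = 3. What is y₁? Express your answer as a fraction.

70/27

p'(y) = 3y^2.
p(3) = 11, p'(3) = 27, so y₁ = 3 − 11/27 = 70/27.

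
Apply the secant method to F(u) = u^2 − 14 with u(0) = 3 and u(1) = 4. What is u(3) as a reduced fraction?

101/27

F(3) = −5, F(4) = 2. u(2) = 4 − 2·(4 − 3)/(2 − (−5)) = 26/7.
F(4) = 2, F(26/7) = −10/49. u(3) = (26/7) − (−10/49)·((26/7) − 4)/((−10/49) − 2) = 101/27.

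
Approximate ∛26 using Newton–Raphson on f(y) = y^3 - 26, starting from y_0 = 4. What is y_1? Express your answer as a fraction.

f'(y) = 3y^2.
f(4) = 38, f'(4) = 48, so y_1 = 4 - 38/48 = 77/24.

77/24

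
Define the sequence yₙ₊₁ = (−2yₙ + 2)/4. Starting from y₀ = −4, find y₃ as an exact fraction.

7/8

y₁ = (−2·(−4) + 2)/4 = 5/2.
y₂ = (−2·(5/2) + 2)/4 = −3/4.
y₃ = (−2·(−3/4) + 2)/4 = 7/8.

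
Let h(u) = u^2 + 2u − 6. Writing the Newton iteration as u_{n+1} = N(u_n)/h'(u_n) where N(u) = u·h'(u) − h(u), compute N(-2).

10

h'(u) = 2u + 2.
N(u) = u·h'(u) − h(u) = u·(2u + 2) − (u^2 + 2u − 6) = u^2 + 6.
N(-2) = 10.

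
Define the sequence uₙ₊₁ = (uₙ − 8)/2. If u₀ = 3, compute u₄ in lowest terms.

−117/16

u₁ = (3 − 8)/2 = −5/2.
u₂ = ((−5/2) − 8)/2 = −21/4.
u₃ = ((−21/4) − 8)/2 = −53/8.
u₄ = ((−53/8) − 8)/2 = −117/16.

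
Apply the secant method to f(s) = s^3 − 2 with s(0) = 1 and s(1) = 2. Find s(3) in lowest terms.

f(1) = −1, f(2) = 6. s(2) = 2 − 6·(2 − 1)/(6 − (−1)) = 8/7.
f(2) = 6, f(8/7) = −174/343. s(3) = (8/7) − (−174/343)·((8/7) − 2)/((−174/343) − 6) = 75/62.

75/62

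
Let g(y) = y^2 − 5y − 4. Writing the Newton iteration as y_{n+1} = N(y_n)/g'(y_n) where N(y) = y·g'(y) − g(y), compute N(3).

13

g'(y) = 2y − 5.
N(y) = y·g'(y) − g(y) = y·(2y − 5) − (y^2 − 5y − 4) = y^2 + 4.
N(3) = 13.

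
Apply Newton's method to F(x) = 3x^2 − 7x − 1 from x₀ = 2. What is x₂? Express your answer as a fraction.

532/215

F'(x) = 6x − 7.
F(2) = −3, F'(2) = 5, so x₁ = 2 − (−3)/5 = 13/5.
F(13/5) = 27/25, F'(13/5) = 43/5, so x₂ = (13/5) − (27/25)/(43/5) = 532/215.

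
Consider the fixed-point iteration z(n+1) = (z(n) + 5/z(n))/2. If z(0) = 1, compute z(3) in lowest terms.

z(1) = (1 + 5/1)/2 = 3.
z(2) = (3 + 5/3)/2 = 7/3.
z(3) = (7/3 + 5/(7/3))/2 = 47/21.

47/21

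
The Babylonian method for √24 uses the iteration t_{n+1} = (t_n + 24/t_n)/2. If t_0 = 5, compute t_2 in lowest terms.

t_1 = (5 + 24/5)/2 = 49/10.
t_2 = (49/10 + 24/(49/10))/2 = 4801/980.

4801/980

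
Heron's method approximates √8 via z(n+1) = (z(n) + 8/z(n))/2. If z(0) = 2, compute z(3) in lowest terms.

577/204

z(1) = (2 + 8/2)/2 = 3.
z(2) = (3 + 8/3)/2 = 17/6.
z(3) = (17/6 + 8/(17/6))/2 = 577/204.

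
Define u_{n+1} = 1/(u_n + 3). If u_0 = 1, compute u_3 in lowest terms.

u_1 = 1/(1 + 3) = 1/4.
u_2 = 1/(1/4 + 3) = 4/13.
u_3 = 1/(4/13 + 3) = 13/43.

13/43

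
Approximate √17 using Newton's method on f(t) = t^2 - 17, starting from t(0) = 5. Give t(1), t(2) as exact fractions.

t(1) = 21/5, t(2) = 433/105

f'(t) = 2t.
f(5) = 8, f'(5) = 10, so t(1) = 5 - 8/10 = 21/5.
f(21/5) = 16/25, f'(21/5) = 42/5, so t(2) = (21/5) - (16/25)/(42/5) = 433/105.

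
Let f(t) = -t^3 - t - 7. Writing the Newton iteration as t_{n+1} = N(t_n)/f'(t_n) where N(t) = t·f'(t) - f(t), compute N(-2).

23

f'(t) = -3t^2 - 1.
N(t) = t·f'(t) - f(t) = t·(-3t^2 - 1) - (-t^3 - t - 7) = -2t^3 + 7.
N(-2) = 23.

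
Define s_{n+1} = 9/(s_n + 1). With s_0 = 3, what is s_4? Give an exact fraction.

441/166

s_1 = 9/(3 + 1) = 9/4.
s_2 = 9/(9/4 + 1) = 36/13.
s_3 = 9/(36/13 + 1) = 117/49.
s_4 = 9/(117/49 + 1) = 441/166.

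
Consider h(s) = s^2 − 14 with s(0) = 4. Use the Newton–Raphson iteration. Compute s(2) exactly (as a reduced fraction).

h'(s) = 2s.
h(4) = 2, h'(4) = 8, so s(1) = 4 − 2/8 = 15/4.
h(15/4) = 1/16, h'(15/4) = 15/2, so s(2) = (15/4) − (1/16)/(15/2) = 449/120.

449/120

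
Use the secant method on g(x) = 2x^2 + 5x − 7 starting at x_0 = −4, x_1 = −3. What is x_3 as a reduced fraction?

g(−4) = 5, g(−3) = −4. x_2 = (−3) − (−4)·((−3) − (−4))/((−4) − 5) = −31/9.
g(−3) = −4, g(−31/9) = −40/81. x_3 = (−31/9) − (−40/81)·((−31/9) − (−3))/((−40/81) − (−4)) = −249/71.

−249/71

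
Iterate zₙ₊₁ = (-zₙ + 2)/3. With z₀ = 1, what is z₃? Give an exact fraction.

13/27

z₁ = (-1 + 2)/3 = 1/3.
z₂ = (-(1/3) + 2)/3 = 5/9.
z₃ = (-(5/9) + 2)/3 = 13/27.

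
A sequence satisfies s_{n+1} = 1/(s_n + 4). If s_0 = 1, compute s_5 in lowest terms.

377/1597

s_1 = 1/(1 + 4) = 1/5.
s_2 = 1/(1/5 + 4) = 5/21.
s_3 = 1/(5/21 + 4) = 21/89.
s_4 = 1/(21/89 + 4) = 89/377.
s_5 = 1/(89/377 + 4) = 377/1597.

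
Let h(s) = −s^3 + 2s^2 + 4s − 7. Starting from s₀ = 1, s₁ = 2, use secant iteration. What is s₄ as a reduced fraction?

5803/3869

h(1) = −2, h(2) = 1. s₂ = 2 − 1·(2 − 1)/(1 − (−2)) = 5/3.
h(2) = 1, h(5/3) = 16/27. s₃ = (5/3) − (16/27)·((5/3) − 2)/((16/27) − 1) = 13/11.
h(5/3) = 16/27, h(13/11) = −1504/1331. s₄ = (13/11) − (−1504/1331)·((13/11) − (5/3))/((−1504/1331) − (16/27)) = 5803/3869.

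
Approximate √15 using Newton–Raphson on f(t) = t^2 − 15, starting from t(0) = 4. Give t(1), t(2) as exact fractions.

t(1) = 31/8, t(2) = 1921/496

f'(t) = 2t.
f(4) = 1, f'(4) = 8, so t(1) = 4 − 1/8 = 31/8.
f(31/8) = 1/64, f'(31/8) = 31/4, so t(2) = (31/8) − (1/64)/(31/4) = 1921/496.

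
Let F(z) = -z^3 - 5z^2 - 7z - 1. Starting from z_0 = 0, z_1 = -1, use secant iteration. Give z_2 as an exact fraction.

-1/3

F(0) = -1, F(-1) = 2. z_2 = (-1) - 2·((-1) - 0)/(2 - (-1)) = -1/3.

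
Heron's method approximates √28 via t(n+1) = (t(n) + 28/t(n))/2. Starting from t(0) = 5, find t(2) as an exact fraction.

5609/1060

t(1) = (5 + 28/5)/2 = 53/10.
t(2) = (53/10 + 28/(53/10))/2 = 5609/1060.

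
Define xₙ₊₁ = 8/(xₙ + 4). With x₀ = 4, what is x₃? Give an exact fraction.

x₁ = 8/(4 + 4) = 1.
x₂ = 8/(1 + 4) = 8/5.
x₃ = 8/(8/5 + 4) = 10/7.

10/7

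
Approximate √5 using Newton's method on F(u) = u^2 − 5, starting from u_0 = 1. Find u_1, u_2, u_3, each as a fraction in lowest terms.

u_1 = 3, u_2 = 7/3, u_3 = 47/21

F'(u) = 2u.
F(1) = −4, F'(1) = 2, so u_1 = 1 − (−4)/2 = 3.
F(3) = 4, F'(3) = 6, so u_2 = 3 − 4/6 = 7/3.
F(7/3) = 4/9, F'(7/3) = 14/3, so u_3 = (7/3) − (4/9)/(14/3) = 47/21.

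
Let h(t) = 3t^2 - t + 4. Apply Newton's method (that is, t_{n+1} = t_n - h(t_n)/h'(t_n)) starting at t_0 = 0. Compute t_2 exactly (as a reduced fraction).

h'(t) = 6t - 1.
h(0) = 4, h'(0) = -1, so t_1 = 0 - 4/(-1) = 4.
h(4) = 48, h'(4) = 23, so t_2 = 4 - 48/23 = 44/23.

44/23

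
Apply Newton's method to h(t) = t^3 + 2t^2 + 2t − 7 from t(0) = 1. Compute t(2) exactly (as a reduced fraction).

h'(t) = 3t^2 + 4t + 2.
h(1) = −2, h'(1) = 9, so t(1) = 1 − (−2)/9 = 11/9.
h(11/9) = 188/729, h'(11/9) = 307/27, so t(2) = (11/9) − (188/729)/(307/27) = 9943/8289.

9943/8289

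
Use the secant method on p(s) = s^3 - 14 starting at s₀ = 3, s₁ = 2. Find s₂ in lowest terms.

44/19

p(3) = 13, p(2) = -6. s₂ = 2 - (-6)·(2 - 3)/((-6) - 13) = 44/19.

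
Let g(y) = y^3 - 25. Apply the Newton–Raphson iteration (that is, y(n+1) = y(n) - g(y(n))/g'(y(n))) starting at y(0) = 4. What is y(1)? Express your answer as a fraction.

g'(y) = 3y^2.
g(4) = 39, g'(4) = 48, so y(1) = 4 - 39/48 = 51/16.

51/16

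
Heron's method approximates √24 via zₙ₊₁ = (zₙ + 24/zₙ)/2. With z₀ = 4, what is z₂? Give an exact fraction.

49/10

z₁ = (4 + 24/4)/2 = 5.
z₂ = (5 + 24/5)/2 = 49/10.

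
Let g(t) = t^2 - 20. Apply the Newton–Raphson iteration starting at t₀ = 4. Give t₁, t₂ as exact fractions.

g'(t) = 2t.
g(4) = -4, g'(4) = 8, so t₁ = 4 - (-4)/8 = 9/2.
g(9/2) = 1/4, g'(9/2) = 9, so t₂ = (9/2) - (1/4)/9 = 161/36.

t₁ = 9/2, t₂ = 161/36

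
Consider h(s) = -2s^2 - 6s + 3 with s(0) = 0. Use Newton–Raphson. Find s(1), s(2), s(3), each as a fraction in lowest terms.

s(1) = 1/2, s(2) = 7/16, s(3) = 433/992

h'(s) = -4s - 6.
h(0) = 3, h'(0) = -6, so s(1) = 0 - 3/(-6) = 1/2.
h(1/2) = -1/2, h'(1/2) = -8, so s(2) = (1/2) - (-1/2)/(-8) = 7/16.
h(7/16) = -1/128, h'(7/16) = -31/4, so s(3) = (7/16) - (-1/128)/(-31/4) = 433/992.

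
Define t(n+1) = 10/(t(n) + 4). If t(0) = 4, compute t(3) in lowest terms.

105/62

t(1) = 10/(4 + 4) = 5/4.
t(2) = 10/(5/4 + 4) = 40/21.
t(3) = 10/(40/21 + 4) = 105/62.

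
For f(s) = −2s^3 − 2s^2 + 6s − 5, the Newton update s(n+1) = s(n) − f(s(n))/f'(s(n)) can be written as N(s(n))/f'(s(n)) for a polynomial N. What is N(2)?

−35

f'(s) = −6s^2 − 4s + 6.
N(s) = s·f'(s) − f(s) = s·(−6s^2 − 4s + 6) − (−2s^3 − 2s^2 + 6s − 5) = −4s^3 − 2s^2 + 5.
N(2) = −35.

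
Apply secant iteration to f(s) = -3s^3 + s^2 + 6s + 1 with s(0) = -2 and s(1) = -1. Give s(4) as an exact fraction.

-19724057/17184113

f(-2) = 17, f(-1) = -1. s(2) = (-1) - (-1)·((-1) - (-2))/((-1) - 17) = -19/18.
f(-1) = -1, f(-19/18) = -1343/1944. s(3) = (-19/18) - (-1343/1944)·((-19/18) - (-1))/((-1343/1944) - (-1)) = -709/601.
f(-19/18) = -1343/1944, f(-709/601) = 51846515/217081801. s(4) = (-709/601) - (51846515/217081801)·((-709/601) - (-19/18))/((51846515/217081801) - (-1343/1944)) = -19724057/17184113.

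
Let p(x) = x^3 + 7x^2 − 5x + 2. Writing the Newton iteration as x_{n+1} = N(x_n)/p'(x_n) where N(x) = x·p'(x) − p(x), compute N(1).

7

p'(x) = 3x^2 + 14x − 5.
N(x) = x·p'(x) − p(x) = x·(3x^2 + 14x − 5) − (x^3 + 7x^2 − 5x + 2) = 2x^3 + 7x^2 − 2.
N(1) = 7.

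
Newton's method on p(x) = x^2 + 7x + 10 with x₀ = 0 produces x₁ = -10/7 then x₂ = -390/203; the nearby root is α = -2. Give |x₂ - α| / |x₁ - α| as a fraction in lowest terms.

4/29

x₁ - α = -10/7 - (-2) = -10/7 + 2 = 4/7, so |x₁ - α| = 4/7.
x₂ - α = -390/203 - (-2) = -390/203 + 2 = 16/203, so |x₂ - α| = 16/203.
Ratio = (16/203) / (4/7) = 4/29.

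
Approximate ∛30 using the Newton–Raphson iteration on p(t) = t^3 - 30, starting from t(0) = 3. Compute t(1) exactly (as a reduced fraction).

28/9

p'(t) = 3t^2.
p(3) = -3, p'(3) = 27, so t(1) = 3 - (-3)/27 = 28/9.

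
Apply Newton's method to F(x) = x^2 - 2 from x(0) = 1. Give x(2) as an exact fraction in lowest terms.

17/12

F'(x) = 2x.
F(1) = -1, F'(1) = 2, so x(1) = 1 - (-1)/2 = 3/2.
F(3/2) = 1/4, F'(3/2) = 3, so x(2) = (3/2) - (1/4)/3 = 17/12.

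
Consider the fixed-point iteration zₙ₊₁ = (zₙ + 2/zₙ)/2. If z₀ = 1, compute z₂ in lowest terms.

z₁ = (1 + 2/1)/2 = 3/2.
z₂ = (3/2 + 2/(3/2))/2 = 17/12.

17/12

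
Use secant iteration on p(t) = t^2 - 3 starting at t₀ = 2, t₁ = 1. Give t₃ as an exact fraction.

p(2) = 1, p(1) = -2. t₂ = 1 - (-2)·(1 - 2)/((-2) - 1) = 5/3.
p(1) = -2, p(5/3) = -2/9. t₃ = (5/3) - (-2/9)·((5/3) - 1)/((-2/9) - (-2)) = 7/4.

7/4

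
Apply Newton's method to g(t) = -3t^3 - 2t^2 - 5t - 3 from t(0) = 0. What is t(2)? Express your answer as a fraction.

-447/730

g'(t) = -9t^2 - 4t - 5.
g(0) = -3, g'(0) = -5, so t(1) = 0 - (-3)/(-5) = -3/5.
g(-3/5) = -9/125, g'(-3/5) = -146/25, so t(2) = (-3/5) - (-9/125)/(-146/25) = -447/730.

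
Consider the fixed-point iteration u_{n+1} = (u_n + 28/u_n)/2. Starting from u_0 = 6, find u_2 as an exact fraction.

127/24

u_1 = (6 + 28/6)/2 = 16/3.
u_2 = (16/3 + 28/(16/3))/2 = 127/24.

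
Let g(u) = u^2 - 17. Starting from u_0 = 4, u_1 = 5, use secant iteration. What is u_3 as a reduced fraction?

g(4) = -1, g(5) = 8. u_2 = 5 - 8·(5 - 4)/(8 - (-1)) = 37/9.
g(5) = 8, g(37/9) = -8/81. u_3 = (37/9) - (-8/81)·((37/9) - 5)/((-8/81) - 8) = 169/41.

169/41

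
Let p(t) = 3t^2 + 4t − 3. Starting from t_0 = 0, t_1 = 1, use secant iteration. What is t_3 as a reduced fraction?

15/29

p(0) = −3, p(1) = 4. t_2 = 1 − 4·(1 − 0)/(4 − (−3)) = 3/7.
p(1) = 4, p(3/7) = −36/49. t_3 = (3/7) − (−36/49)·((3/7) − 1)/((−36/49) − 4) = 15/29.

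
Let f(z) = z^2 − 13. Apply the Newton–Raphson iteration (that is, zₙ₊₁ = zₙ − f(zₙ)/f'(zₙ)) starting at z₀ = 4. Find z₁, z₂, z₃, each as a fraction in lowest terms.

z₁ = 29/8, z₂ = 1673/464, z₃ = 5597777/1552544

f'(z) = 2z.
f(4) = 3, f'(4) = 8, so z₁ = 4 − 3/8 = 29/8.
f(29/8) = 9/64, f'(29/8) = 29/4, so z₂ = (29/8) − (9/64)/(29/4) = 1673/464.
f(1673/464) = 81/215296, f'(1673/464) = 1673/232, so z₃ = (1673/464) − (81/215296)/(1673/232) = 5597777/1552544.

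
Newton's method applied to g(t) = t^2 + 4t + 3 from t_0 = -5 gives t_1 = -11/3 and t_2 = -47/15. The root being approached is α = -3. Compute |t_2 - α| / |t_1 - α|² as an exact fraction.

3/10

t_1 - α = -11/3 - (-3) = -11/3 + 3 = -2/3, so |t_1 - α| = 2/3.
t_2 - α = -47/15 - (-3) = -47/15 + 3 = -2/15, so |t_2 - α| = 2/15.
|t_1 - α|² = 4/9.
Ratio = (2/15) / (4/9) = 3/10.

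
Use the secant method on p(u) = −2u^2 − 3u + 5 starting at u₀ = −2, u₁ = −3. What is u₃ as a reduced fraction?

p(−2) = 3, p(−3) = −4. u₂ = (−3) − (−4)·((−3) − (−2))/((−4) − 3) = −17/7.
p(−3) = −4, p(−17/7) = 24/49. u₃ = (−17/7) − (24/49)·((−17/7) − (−3))/((24/49) − (−4)) = −137/55.

−137/55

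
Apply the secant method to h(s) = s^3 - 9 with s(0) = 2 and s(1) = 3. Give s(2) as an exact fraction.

39/19

h(2) = -1, h(3) = 18. s(2) = 3 - 18·(3 - 2)/(18 - (-1)) = 39/19.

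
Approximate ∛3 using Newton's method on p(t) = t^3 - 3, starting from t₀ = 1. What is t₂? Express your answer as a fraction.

331/225

p'(t) = 3t^2.
p(1) = -2, p'(1) = 3, so t₁ = 1 - (-2)/3 = 5/3.
p(5/3) = 44/27, p'(5/3) = 25/3, so t₂ = (5/3) - (44/27)/(25/3) = 331/225.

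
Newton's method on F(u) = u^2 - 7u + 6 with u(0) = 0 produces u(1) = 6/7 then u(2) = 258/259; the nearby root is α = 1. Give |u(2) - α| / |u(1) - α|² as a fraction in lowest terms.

u(1) - α = 6/7 - 1 = -1/7, so |u(1) - α| = 1/7.
u(2) - α = 258/259 - 1 = -1/259, so |u(2) - α| = 1/259.
|u(1) - α|² = 1/49.
Ratio = (1/259) / (1/49) = 7/37.

7/37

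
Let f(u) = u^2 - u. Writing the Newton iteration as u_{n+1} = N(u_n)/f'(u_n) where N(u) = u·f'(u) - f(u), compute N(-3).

f'(u) = 2u - 1.
N(u) = u·f'(u) - f(u) = u·(2u - 1) - (u^2 - u) = u^2.
N(-3) = 9.

9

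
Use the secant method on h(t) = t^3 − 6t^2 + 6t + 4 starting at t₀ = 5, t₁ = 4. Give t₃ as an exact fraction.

h(5) = 9, h(4) = −4. t₂ = 4 − (−4)·(4 − 5)/((−4) − 9) = 56/13.
h(4) = −4, h(56/13) = −3420/2197. t₃ = (56/13) − (−3420/2197)·((56/13) − 4)/((−3420/2197) − (−4)) = 3022/671.

3022/671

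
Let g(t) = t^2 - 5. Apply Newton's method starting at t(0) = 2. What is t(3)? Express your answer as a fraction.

g'(t) = 2t.
g(2) = -1, g'(2) = 4, so t(1) = 2 - (-1)/4 = 9/4.
g(9/4) = 1/16, g'(9/4) = 9/2, so t(2) = (9/4) - (1/16)/(9/2) = 161/72.
g(161/72) = 1/5184, g'(161/72) = 161/36, so t(3) = (161/72) - (1/5184)/(161/36) = 51841/23184.

51841/23184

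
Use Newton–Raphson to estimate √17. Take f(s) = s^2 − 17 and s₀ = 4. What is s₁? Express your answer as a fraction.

f'(s) = 2s.
f(4) = −1, f'(4) = 8, so s₁ = 4 − (−1)/8 = 33/8.

33/8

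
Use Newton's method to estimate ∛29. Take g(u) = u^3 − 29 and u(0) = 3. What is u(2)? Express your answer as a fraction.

g'(u) = 3u^2.
g(3) = −2, g'(3) = 27, so u(1) = 3 − (−2)/27 = 83/27.
g(83/27) = 980/19683, g'(83/27) = 6889/243, so u(2) = (83/27) − (980/19683)/(6889/243) = 1714381/558009.

1714381/558009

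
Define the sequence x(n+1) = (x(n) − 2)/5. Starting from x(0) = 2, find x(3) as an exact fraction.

x(1) = (2 − 2)/5 = 0.
x(2) = (0 − 2)/5 = −2/5.
x(3) = ((−2/5) − 2)/5 = −12/25.

−12/25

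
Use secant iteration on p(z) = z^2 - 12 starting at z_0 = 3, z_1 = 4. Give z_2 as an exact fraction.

p(3) = -3, p(4) = 4. z_2 = 4 - 4·(4 - 3)/(4 - (-3)) = 24/7.

24/7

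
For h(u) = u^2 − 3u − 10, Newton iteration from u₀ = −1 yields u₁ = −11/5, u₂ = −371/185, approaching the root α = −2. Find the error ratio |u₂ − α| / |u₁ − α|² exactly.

5/37

u₁ − α = −11/5 − (−2) = −11/5 + 2 = −1/5, so |u₁ − α| = 1/5.
u₂ − α = −371/185 − (−2) = −371/185 + 2 = −1/185, so |u₂ − α| = 1/185.
|u₁ − α|² = 1/25.
Ratio = (1/185) / (1/25) = 5/37.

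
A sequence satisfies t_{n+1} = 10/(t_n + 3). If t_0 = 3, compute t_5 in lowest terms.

t_1 = 10/(3 + 3) = 5/3.
t_2 = 10/(5/3 + 3) = 15/7.
t_3 = 10/(15/7 + 3) = 35/18.
t_4 = 10/(35/18 + 3) = 180/89.
t_5 = 10/(180/89 + 3) = 890/447.

890/447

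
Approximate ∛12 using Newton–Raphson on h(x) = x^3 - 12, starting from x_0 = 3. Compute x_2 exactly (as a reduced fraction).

7511/3267

h'(x) = 3x^2.
h(3) = 15, h'(3) = 27, so x_1 = 3 - 15/27 = 22/9.
h(22/9) = 1900/729, h'(22/9) = 484/27, so x_2 = (22/9) - (1900/729)/(484/27) = 7511/3267.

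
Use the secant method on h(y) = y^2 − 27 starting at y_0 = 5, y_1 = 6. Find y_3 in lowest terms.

213/41

h(5) = −2, h(6) = 9. y_2 = 6 − 9·(6 − 5)/(9 − (−2)) = 57/11.
h(6) = 9, h(57/11) = −18/121. y_3 = (57/11) − (−18/121)·((57/11) − 6)/((−18/121) − 9) = 213/41.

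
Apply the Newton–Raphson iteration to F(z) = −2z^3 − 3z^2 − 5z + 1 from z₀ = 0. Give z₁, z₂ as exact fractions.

z₁ = 1/5, z₂ = 144/805

F'(z) = −6z^2 − 6z − 5.
F(0) = 1, F'(0) = −5, so z₁ = 0 − 1/(−5) = 1/5.
F(1/5) = −17/125, F'(1/5) = −161/25, so z₂ = (1/5) − (−17/125)/(−161/25) = 144/805.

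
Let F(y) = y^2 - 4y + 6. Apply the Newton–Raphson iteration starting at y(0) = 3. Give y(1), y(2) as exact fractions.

F'(y) = 2y - 4.
F(3) = 3, F'(3) = 2, so y(1) = 3 - 3/2 = 3/2.
F(3/2) = 9/4, F'(3/2) = -1, so y(2) = (3/2) - (9/4)/(-1) = 15/4.

y(1) = 3/2, y(2) = 15/4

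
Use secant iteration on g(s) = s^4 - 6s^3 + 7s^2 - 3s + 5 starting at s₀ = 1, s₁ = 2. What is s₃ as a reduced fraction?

g(1) = 4, g(2) = -5. s₂ = 2 - (-5)·(2 - 1)/((-5) - 4) = 13/9.
g(2) = -5, g(13/9) = 10120/6561. s₃ = (13/9) - (10120/6561)·((13/9) - 2)/((10120/6561) - (-5)) = 2705/1717.

2705/1717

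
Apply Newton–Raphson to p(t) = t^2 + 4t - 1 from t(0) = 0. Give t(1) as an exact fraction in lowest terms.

p'(t) = 2t + 4.
p(0) = -1, p'(0) = 4, so t(1) = 0 - (-1)/4 = 1/4.

1/4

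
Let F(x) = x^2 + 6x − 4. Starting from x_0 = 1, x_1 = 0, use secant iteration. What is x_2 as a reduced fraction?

F(1) = 3, F(0) = −4. x_2 = 0 − (−4)·(0 − 1)/((−4) − 3) = 4/7.

4/7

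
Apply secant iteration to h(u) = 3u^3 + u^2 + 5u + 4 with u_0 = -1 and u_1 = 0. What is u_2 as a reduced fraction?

-4/7

h(-1) = -3, h(0) = 4. u_2 = 0 - 4·(0 - (-1))/(4 - (-3)) = -4/7.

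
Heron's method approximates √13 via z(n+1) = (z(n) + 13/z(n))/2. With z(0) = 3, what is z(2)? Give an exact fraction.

z(1) = (3 + 13/3)/2 = 11/3.
z(2) = (11/3 + 13/(11/3))/2 = 119/33.

119/33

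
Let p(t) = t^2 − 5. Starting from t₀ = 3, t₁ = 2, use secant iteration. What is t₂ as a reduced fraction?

p(3) = 4, p(2) = −1. t₂ = 2 − (−1)·(2 − 3)/((−1) − 4) = 11/5.

11/5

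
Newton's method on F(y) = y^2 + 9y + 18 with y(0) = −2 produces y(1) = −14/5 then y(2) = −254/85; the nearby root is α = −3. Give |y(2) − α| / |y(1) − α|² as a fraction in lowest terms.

5/17

y(1) − α = −14/5 − (−3) = −14/5 + 3 = 1/5, so |y(1) − α| = 1/5.
y(2) − α = −254/85 − (−3) = −254/85 + 3 = 1/85, so |y(2) − α| = 1/85.
|y(1) − α|² = 1/25.
Ratio = (1/85) / (1/25) = 5/17.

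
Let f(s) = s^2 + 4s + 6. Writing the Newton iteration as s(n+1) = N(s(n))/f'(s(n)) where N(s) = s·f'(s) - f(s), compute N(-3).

f'(s) = 2s + 4.
N(s) = s·f'(s) - f(s) = s·(2s + 4) - (s^2 + 4s + 6) = s^2 - 6.
N(-3) = 3.

3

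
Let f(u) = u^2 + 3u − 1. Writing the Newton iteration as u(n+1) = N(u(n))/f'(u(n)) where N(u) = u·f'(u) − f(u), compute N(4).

17

f'(u) = 2u + 3.
N(u) = u·f'(u) − f(u) = u·(2u + 3) − (u^2 + 3u − 1) = u^2 + 1.
N(4) = 17.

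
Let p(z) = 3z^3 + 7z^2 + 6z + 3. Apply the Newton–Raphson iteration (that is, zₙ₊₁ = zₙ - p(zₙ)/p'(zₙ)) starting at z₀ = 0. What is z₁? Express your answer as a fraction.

-1/2

p'(z) = 9z^2 + 14z + 6.
p(0) = 3, p'(0) = 6, so z₁ = 0 - 3/6 = -1/2.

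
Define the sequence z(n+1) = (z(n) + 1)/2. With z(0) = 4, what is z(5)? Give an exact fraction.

35/32

z(1) = (4 + 1)/2 = 5/2.
z(2) = ((5/2) + 1)/2 = 7/4.
z(3) = ((7/4) + 1)/2 = 11/8.
z(4) = ((11/8) + 1)/2 = 19/16.
z(5) = ((19/16) + 1)/2 = 35/32.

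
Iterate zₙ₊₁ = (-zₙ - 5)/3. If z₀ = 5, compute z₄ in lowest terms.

z₁ = (-5 - 5)/3 = -10/3.
z₂ = (-(-10/3) - 5)/3 = -5/9.
z₃ = (-(-5/9) - 5)/3 = -40/27.
z₄ = (-(-40/27) - 5)/3 = -95/81.

-95/81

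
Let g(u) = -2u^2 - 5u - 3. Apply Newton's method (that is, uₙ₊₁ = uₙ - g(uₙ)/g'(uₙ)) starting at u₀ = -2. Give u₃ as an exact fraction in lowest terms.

-383/255

g'(u) = -4u - 5.
g(-2) = -1, g'(-2) = 3, so u₁ = (-2) - (-1)/3 = -5/3.
g(-5/3) = -2/9, g'(-5/3) = 5/3, so u₂ = (-5/3) - (-2/9)/(5/3) = -23/15.
g(-23/15) = -8/225, g'(-23/15) = 17/15, so u₃ = (-23/15) - (-8/225)/(17/15) = -383/255.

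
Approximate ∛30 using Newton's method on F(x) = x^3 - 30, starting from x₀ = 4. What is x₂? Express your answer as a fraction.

700399/224676

F'(x) = 3x^2.
F(4) = 34, F'(4) = 48, so x₁ = 4 - 34/48 = 79/24.
F(79/24) = 78319/13824, F'(79/24) = 6241/192, so x₂ = (79/24) - (78319/13824)/(6241/192) = 700399/224676.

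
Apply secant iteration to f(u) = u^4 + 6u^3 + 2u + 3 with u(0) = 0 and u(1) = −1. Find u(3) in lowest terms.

f(0) = 3, f(−1) = −4. u(2) = (−1) − (−4)·((−1) − 0)/((−4) − 3) = −3/7.
f(−1) = −4, f(−3/7) = 4092/2401. u(3) = (−3/7) − (4092/2401)·((−3/7) − (−1))/((4092/2401) − (−4)) = −513/856.

−513/856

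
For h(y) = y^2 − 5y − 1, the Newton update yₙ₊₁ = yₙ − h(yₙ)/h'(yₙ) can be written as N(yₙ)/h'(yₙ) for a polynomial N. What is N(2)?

h'(y) = 2y − 5.
N(y) = y·h'(y) − h(y) = y·(2y − 5) − (y^2 − 5y − 1) = y^2 + 1.
N(2) = 5.

5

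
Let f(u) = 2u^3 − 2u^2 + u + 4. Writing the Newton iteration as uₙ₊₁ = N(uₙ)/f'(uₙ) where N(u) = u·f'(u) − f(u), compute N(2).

f'(u) = 6u^2 − 4u + 1.
N(u) = u·f'(u) − f(u) = u·(6u^2 − 4u + 1) − (2u^3 − 2u^2 + u + 4) = 4u^3 − 2u^2 − 4.
N(2) = 20.

20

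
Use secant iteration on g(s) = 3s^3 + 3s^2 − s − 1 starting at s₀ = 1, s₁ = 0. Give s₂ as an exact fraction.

g(1) = 4, g(0) = −1. s₂ = 0 − (−1)·(0 − 1)/((−1) − 4) = 1/5.

1/5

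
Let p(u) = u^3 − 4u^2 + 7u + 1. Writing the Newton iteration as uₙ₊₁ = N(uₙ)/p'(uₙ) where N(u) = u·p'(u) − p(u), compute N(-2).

−33

p'(u) = 3u^2 − 8u + 7.
N(u) = u·p'(u) − p(u) = u·(3u^2 − 8u + 7) − (u^3 − 4u^2 + 7u + 1) = 2u^3 − 4u^2 − 1.
N(-2) = −33.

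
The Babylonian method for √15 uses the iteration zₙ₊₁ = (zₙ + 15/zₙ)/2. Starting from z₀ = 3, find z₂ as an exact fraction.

31/8

z₁ = (3 + 15/3)/2 = 4.
z₂ = (4 + 15/4)/2 = 31/8.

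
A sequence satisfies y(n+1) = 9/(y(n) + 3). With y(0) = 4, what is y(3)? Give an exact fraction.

30/17

y(1) = 9/(4 + 3) = 9/7.
y(2) = 9/(9/7 + 3) = 21/10.
y(3) = 9/(21/10 + 3) = 30/17.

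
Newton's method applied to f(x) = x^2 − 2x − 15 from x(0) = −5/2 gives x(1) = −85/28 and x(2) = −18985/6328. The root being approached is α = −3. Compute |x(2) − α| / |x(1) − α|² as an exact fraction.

14/113

x(1) − α = −85/28 − (−3) = −85/28 + 3 = −1/28, so |x(1) − α| = 1/28.
x(2) − α = −18985/6328 − (−3) = −18985/6328 + 3 = −1/6328, so |x(2) − α| = 1/6328.
|x(1) − α|² = 1/784.
Ratio = (1/6328) / (1/784) = 14/113.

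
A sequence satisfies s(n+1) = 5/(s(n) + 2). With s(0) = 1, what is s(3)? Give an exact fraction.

s(1) = 5/(1 + 2) = 5/3.
s(2) = 5/(5/3 + 2) = 15/11.
s(3) = 5/(15/11 + 2) = 55/37.

55/37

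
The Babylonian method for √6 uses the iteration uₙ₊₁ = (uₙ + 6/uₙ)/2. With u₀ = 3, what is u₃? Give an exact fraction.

4801/1960

u₁ = (3 + 6/3)/2 = 5/2.
u₂ = (5/2 + 6/(5/2))/2 = 49/20.
u₃ = (49/20 + 6/(49/20))/2 = 4801/1960.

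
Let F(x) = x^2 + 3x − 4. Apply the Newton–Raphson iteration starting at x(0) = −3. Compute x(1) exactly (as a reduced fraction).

F'(x) = 2x + 3.
F(−3) = −4, F'(−3) = −3, so x(1) = (−3) − (−4)/(−3) = −13/3.

−13/3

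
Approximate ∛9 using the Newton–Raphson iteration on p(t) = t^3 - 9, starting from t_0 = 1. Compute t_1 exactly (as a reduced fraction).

11/3

p'(t) = 3t^2.
p(1) = -8, p'(1) = 3, so t_1 = 1 - (-8)/3 = 11/3.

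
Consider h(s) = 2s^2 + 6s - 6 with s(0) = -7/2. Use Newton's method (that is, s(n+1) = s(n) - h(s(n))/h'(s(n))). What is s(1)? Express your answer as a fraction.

-61/16

h'(s) = 4s + 6.
h(-7/2) = -5/2, h'(-7/2) = -8, so s(1) = (-7/2) - (-5/2)/(-8) = -61/16.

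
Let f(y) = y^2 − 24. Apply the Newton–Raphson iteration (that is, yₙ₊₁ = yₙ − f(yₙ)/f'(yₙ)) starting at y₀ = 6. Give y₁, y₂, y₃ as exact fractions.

f'(y) = 2y.
f(6) = 12, f'(6) = 12, so y₁ = 6 − 12/12 = 5.
f(5) = 1, f'(5) = 10, so y₂ = 5 − 1/10 = 49/10.
f(49/10) = 1/100, f'(49/10) = 49/5, so y₃ = (49/10) − (1/100)/(49/5) = 4801/980.

y₁ = 5, y₂ = 49/10, y₃ = 4801/980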